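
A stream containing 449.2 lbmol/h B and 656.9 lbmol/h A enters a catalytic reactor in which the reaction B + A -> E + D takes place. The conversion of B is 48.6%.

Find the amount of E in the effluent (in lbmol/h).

B reacted = 0.486 × 449.2 = 218.3 lbmol/h; ν_B = −1, so ξ = 218.3/1 = 218.3 lbmol/h.
Outlet amounts (n = n₀ + ν ξ):
  B: 449.2 − 1(218.3) = 230.9
  A: 656.9 − 1(218.3) = 438.6
  E: 0 + 1(218.3) = 218.3
  D: 0 + 1(218.3) = 218.3

218 lbmol/h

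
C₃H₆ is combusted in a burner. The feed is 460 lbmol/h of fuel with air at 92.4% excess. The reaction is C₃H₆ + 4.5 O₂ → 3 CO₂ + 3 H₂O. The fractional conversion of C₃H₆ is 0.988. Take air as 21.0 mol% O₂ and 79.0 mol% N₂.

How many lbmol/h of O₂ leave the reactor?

1940 lbmol/h

Stoichiometric O₂ = 4.5 × 460 = 2070 lbmol/h; O₂ fed = 2070 × 1.924 = 3983 lbmol/h.
N₂ fed = 3983 × 79/21 = 14980 lbmol/h.
Fuel reacted = 0.988 × 460 → ξ = 454.5 lbmol/h.
Outlet (n = n₀ + ν ξ):
  C₃H₆: 460 − 1(454.5) = 5.52
  O₂: 3983 − 4.5(454.5) = 1938
  N₂: 14980 (inert)
  CO₂: 0 + 3(454.5) = 1363
  H₂O: 0 + 3(454.5) = 1363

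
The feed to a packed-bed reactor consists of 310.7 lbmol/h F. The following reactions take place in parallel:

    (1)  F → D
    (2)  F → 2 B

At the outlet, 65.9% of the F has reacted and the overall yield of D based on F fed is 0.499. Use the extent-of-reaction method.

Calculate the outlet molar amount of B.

99.4 lbmol/h

Yield of D: 1ξ₁ / 310.7 = 0.499 → ξ₁ = 155 lbmol/h.
Conversion of F: 1ξ₁ + 1ξ₂ = 0.659 × 310.7 = 204.8 → ξ₂ = 49.71 lbmol/h.
Outlet amounts (n = n₀ + Σ ν·ξ):
  F: 310.7 − 1(155) − 1(49.71) = 105.9
  D: 0 + 1(155) = 155
  B: 0 + 2(49.71) = 99.42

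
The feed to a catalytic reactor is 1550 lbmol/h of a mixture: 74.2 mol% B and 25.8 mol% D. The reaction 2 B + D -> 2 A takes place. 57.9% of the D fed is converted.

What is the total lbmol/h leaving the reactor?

D reacted = 0.579 × 399.9 = 231.5 lbmol/h; ν_D = −1, so ξ = 231.5/1 = 231.5 lbmol/h.
Outlet amounts (n = n₀ + ν ξ):
  B: 1150 − 2(231.5) = 687
  D: 399.9 − 1(231.5) = 168.4
  A: 0 + 2(231.5) = 463.1
Total out = 687 + 168.4 + 463.1 = 1318 lbmol/h.

1320 lbmol/h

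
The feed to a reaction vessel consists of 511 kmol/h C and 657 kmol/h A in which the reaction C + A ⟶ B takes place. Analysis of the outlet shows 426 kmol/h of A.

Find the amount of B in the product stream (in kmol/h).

For A: n = n₀ − 1ξ → 426 = 657 − 1ξ, giving ξ = 231 kmol/h.
Outlet amounts (n = n₀ + ν ξ):
  C: 511 − 1(231) = 280
  A: 657 − 1(231) = 426
  B: 0 + 1(231) = 231

231 kmol/h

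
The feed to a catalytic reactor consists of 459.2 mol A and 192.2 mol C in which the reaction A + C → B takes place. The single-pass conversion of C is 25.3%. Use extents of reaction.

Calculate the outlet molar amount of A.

411 mol

C reacted = 0.253 × 192.2 = 48.63 mol; ν_C = −1, so ξ = 48.63/1 = 48.63 mol.
Outlet amounts (n = n₀ + ν ξ):
  A: 459.2 − 1(48.63) = 410.6
  C: 192.2 − 1(48.63) = 143.6
  B: 0 + 1(48.63) = 48.63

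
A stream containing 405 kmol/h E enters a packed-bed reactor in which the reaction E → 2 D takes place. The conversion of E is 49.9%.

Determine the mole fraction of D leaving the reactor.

E reacted = 0.499 × 405 = 202.1 kmol/h; ν_E = −1, so ξ = 202.1/1 = 202.1 kmol/h.
Outlet amounts (n = n₀ + ν ξ):
  E: 405 − 1(202.1) = 202.9
  D: 0 + 2(202.1) = 404.2
Total out = 607.1 kmol/h; y_D = 404.2 / 607.1 = 0.6658.

0.666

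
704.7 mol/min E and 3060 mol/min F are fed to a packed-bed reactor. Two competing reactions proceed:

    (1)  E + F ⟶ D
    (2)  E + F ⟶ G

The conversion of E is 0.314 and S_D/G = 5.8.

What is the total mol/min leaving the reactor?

Conversion of E: E consumed = 0.314 × 704.7 = 221.3 mol/min = 1ξ₁ + 1ξ₂.
Selectivity: 1ξ₁ / (1ξ₂) = 5.8 → ξ₁ = 5.8 ξ₂.
Substitute: (1·5.8 + 1) ξ₂ = 221.3 → ξ₂ = 32.54 mol/min, ξ₁ = 188.7 mol/min.
Outlet amounts (n = n₀ + Σ ν·ξ):
  E: 704.7 − 1(188.7) − 1(32.54) = 483.4
  F: 3060 − 1(188.7) − 1(32.54) = 2839
  D: 0 + 1(188.7) = 188.7
  G: 0 + 1(32.54) = 32.54
Total out = 483.4 + 2839 + 188.7 + 32.54 = 3543 mol/min.

3540 mol/min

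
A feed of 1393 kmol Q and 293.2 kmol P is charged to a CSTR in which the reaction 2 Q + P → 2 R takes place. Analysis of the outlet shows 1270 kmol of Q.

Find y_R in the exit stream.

For Q: n = n₀ − 2ξ → 1270 = 1393 − 2ξ, giving ξ = 61.5 kmol.
Outlet amounts (n = n₀ + ν ξ):
  Q: 1393 − 2(61.5) = 1270
  P: 293.2 − 1(61.5) = 231.7
  R: 0 + 2(61.5) = 123
Total out = 1625 kmol; y_R = 123 / 1625 = 0.07571.

0.0757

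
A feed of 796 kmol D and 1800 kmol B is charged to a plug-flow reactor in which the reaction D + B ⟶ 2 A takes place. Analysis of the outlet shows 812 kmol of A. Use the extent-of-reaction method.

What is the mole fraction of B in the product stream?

For A: n = n₀ + 2ξ → 812 = 0 + 2ξ, giving ξ = 406 kmol.
Outlet amounts (n = n₀ + ν ξ):
  D: 796 − 1(406) = 390
  B: 1800 − 1(406) = 1394
  A: 0 + 2(406) = 812
Total out = 2596 kmol; y_B = 1394 / 2596 = 0.537.

0.537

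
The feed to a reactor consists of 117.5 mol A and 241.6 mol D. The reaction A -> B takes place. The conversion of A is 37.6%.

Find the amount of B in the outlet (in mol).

44.2 mol

A reacted = 0.376 × 117.5 = 44.18 mol; ν_A = −1, so ξ = 44.18/1 = 44.18 mol.
Outlet amounts (n = n₀ + ν ξ):
  A: 117.5 − 1(44.18) = 73.32
  B: 0 + 1(44.18) = 44.18
  D: 241.6 (inert)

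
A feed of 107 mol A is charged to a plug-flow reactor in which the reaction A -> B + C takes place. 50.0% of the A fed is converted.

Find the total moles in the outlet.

A reacted = 0.5 × 107 = 53.5 mol; ν_A = −1, so ξ = 53.5/1 = 53.5 mol.
Outlet amounts (n = n₀ + ν ξ):
  A: 107 − 1(53.5) = 53.5
  B: 0 + 1(53.5) = 53.5
  C: 0 + 1(53.5) = 53.5
Total out = 53.5 + 53.5 + 53.5 = 160.5 mol.

160 mol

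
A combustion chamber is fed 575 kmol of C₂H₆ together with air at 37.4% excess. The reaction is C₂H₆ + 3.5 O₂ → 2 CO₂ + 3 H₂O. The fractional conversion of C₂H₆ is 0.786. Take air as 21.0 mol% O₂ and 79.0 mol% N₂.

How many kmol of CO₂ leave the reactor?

Stoichiometric O₂ = 3.5 × 575 = 2012 kmol; O₂ fed = 2012 × 1.374 = 2765 kmol.
N₂ fed = 2765 × 79/21 = 10400 kmol.
Fuel reacted = 0.786 × 575 → ξ = 452 kmol.
Outlet (n = n₀ + ν ξ):
  C₂H₆: 575 − 1(452) = 123
  O₂: 2765 − 3.5(452) = 1183
  N₂: 10400 (inert)
  CO₂: 0 + 2(452) = 903.9
  H₂O: 0 + 3(452) = 1356

904 kmol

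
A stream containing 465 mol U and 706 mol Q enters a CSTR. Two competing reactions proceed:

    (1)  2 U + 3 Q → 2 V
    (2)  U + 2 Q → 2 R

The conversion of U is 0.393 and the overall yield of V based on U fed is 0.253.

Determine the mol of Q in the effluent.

Yield of V: 2ξ₁ / 465 = 0.253 → ξ₁ = 58.82 mol.
Conversion of U: 2ξ₁ + 1ξ₂ = 0.393 × 465 = 182.7 → ξ₂ = 65.1 mol.
Outlet amounts (n = n₀ + Σ ν·ξ):
  U: 465 − 2(58.82) − 1(65.1) = 282.3
  Q: 706 − 3(58.82) − 2(65.1) = 399.3
  V: 0 + 2(58.82) = 117.6
  R: 0 + 2(65.1) = 130.2

399 mol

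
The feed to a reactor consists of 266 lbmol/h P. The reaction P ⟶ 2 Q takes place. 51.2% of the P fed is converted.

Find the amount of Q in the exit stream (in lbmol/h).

272 lbmol/h

P reacted = 0.512 × 266 = 136.2 lbmol/h; ν_P = −1, so ξ = 136.2/1 = 136.2 lbmol/h.
Outlet amounts (n = n₀ + ν ξ):
  P: 266 − 1(136.2) = 129.8
  Q: 0 + 2(136.2) = 272.4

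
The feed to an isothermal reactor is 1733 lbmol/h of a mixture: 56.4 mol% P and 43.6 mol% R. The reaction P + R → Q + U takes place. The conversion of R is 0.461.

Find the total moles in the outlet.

R reacted = 0.461 × 755.6 = 348.3 lbmol/h; ν_R = −1, so ξ = 348.3/1 = 348.3 lbmol/h.
Outlet amounts (n = n₀ + ν ξ):
  P: 977.4 − 1(348.3) = 629.1
  R: 755.6 − 1(348.3) = 407.3
  Q: 0 + 1(348.3) = 348.3
  U: 0 + 1(348.3) = 348.3
Total out = 629.1 + 407.3 + 348.3 + 348.3 = 1733 lbmol/h.

1730 lbmol/h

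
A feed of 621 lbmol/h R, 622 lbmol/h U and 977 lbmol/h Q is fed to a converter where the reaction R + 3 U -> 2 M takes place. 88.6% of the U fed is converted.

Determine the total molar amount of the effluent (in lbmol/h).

1850 lbmol/h

U reacted = 0.886 × 622 = 551.1 lbmol/h; ν_U = −3, so ξ = 551.1/3 = 183.7 lbmol/h.
Outlet amounts (n = n₀ + ν ξ):
  R: 621 − 1(183.7) = 437.3
  U: 622 − 3(183.7) = 70.91
  M: 0 + 2(183.7) = 367.4
  Q: 977 (inert)
Total out = 437.3 + 70.91 + 367.4 + 977 = 1853 lbmol/h.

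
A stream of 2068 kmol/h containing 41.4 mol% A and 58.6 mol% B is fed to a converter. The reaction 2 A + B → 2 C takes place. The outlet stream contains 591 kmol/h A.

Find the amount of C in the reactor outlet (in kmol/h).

For A: n = n₀ − 2ξ → 591 = 856.2 − 2ξ, giving ξ = 132.6 kmol/h.
Outlet amounts (n = n₀ + ν ξ):
  A: 856.2 − 2(132.6) = 591
  B: 1212 − 1(132.6) = 1079
  C: 0 + 2(132.6) = 265.2

265 kmol/h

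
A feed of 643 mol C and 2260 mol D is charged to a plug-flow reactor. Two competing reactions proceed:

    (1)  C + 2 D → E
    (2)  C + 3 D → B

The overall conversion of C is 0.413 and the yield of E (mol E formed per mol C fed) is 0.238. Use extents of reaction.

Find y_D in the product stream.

Yield of E: 1ξ₁ / 643 = 0.238 → ξ₁ = 153 mol.
Conversion of C: 1ξ₁ + 1ξ₂ = 0.413 × 643 = 265.6 → ξ₂ = 112.5 mol.
Outlet amounts (n = n₀ + Σ ν·ξ):
  C: 643 − 1(153) − 1(112.5) = 377.4
  D: 2260 − 2(153) − 3(112.5) = 1616
  E: 0 + 1(153) = 153
  B: 0 + 1(112.5) = 112.5
Total out = 2259 mol; y_D = 1616 / 2259 = 0.7154.

0.715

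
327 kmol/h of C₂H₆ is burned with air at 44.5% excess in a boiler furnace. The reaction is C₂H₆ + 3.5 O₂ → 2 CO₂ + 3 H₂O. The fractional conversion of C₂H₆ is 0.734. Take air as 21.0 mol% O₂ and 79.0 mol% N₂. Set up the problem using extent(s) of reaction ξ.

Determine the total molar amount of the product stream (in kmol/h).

8320 kmol/h

Stoichiometric O₂ = 3.5 × 327 = 1144 kmol/h; O₂ fed = 1144 × 1.445 = 1654 kmol/h.
N₂ fed = 1654 × 79/21 = 6221 kmol/h.
Fuel reacted = 0.734 × 327 → ξ = 240 kmol/h.
Outlet (n = n₀ + ν ξ):
  C₂H₆: 327 − 1(240) = 86.98
  O₂: 1654 − 3.5(240) = 813.7
  N₂: 6221 (inert)
  CO₂: 0 + 2(240) = 480
  H₂O: 0 + 3(240) = 720.1
Total out = 86.98 + 813.7 + 6221 + 480 + 720.1 = 8322 kmol/h.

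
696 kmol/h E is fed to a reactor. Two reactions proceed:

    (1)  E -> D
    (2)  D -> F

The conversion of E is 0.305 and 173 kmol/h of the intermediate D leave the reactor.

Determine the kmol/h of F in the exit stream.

39.3 kmol/h

Conversion of E: E consumed = 1ξ₁ = 0.305 × 696 → ξ₁ = 212.3 kmol/h.
D balance: n_D = 0 + 1ξ₁ − 1ξ₂ = 173 → ξ₂ = (1·212.3 − 173)/1 = 39.28 kmol/h.
Outlet amounts (n = n₀ + Σ ν·ξ):
  E: 696 − 1(212.3) = 483.7
  D: 0 + 1(212.3) − 1(39.28) = 173
  F: 0 + 1(39.28) = 39.28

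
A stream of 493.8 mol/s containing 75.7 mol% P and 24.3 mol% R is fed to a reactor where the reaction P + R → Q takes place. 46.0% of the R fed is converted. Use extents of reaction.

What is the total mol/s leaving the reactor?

R reacted = 0.46 × 120 = 55.2 mol/s; ν_R = −1, so ξ = 55.2/1 = 55.2 mol/s.
Outlet amounts (n = n₀ + ν ξ):
  P: 373.8 − 1(55.2) = 318.6
  R: 120 − 1(55.2) = 64.8
  Q: 0 + 1(55.2) = 55.2
Total out = 318.6 + 64.8 + 55.2 = 438.6 mol/s.

439 mol/s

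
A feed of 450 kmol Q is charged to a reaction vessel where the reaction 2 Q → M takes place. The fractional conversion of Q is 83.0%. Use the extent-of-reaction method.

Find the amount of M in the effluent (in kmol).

187 kmol

Q reacted = 0.83 × 450 = 373.5 kmol; ν_Q = −2, so ξ = 373.5/2 = 186.8 kmol.
Outlet amounts (n = n₀ + ν ξ):
  Q: 450 − 2(186.8) = 76.5
  M: 0 + 1(186.8) = 186.8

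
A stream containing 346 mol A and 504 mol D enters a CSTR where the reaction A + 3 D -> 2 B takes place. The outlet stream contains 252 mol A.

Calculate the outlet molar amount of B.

188 mol

For A: n = n₀ − 1ξ → 252 = 346 − 1ξ, giving ξ = 94 mol.
Outlet amounts (n = n₀ + ν ξ):
  A: 346 − 1(94) = 252
  D: 504 − 3(94) = 222
  B: 0 + 2(94) = 188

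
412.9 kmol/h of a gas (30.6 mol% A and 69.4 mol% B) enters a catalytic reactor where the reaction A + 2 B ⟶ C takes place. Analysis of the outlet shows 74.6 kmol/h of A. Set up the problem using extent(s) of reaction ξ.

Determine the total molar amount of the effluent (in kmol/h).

309 kmol/h

For A: n = n₀ − 1ξ → 74.6 = 126.3 − 1ξ, giving ξ = 51.75 kmol/h.
Outlet amounts (n = n₀ + ν ξ):
  A: 126.3 − 1(51.75) = 74.6
  B: 286.6 − 2(51.75) = 183.1
  C: 0 + 1(51.75) = 51.75
Total out = 74.6 + 183.1 + 51.75 = 309.4 kmol/h.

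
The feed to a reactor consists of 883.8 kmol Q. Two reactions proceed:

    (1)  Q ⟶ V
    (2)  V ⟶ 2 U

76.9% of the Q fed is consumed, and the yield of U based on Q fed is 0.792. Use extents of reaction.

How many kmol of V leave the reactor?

Conversion of Q: Q consumed = 1ξ₁ = 0.769 × 883.8 → ξ₁ = 679.6 kmol.
Yield of U: 2ξ₂ / 883.8 = 0.792 → ξ₂ = 350 kmol.
Outlet amounts (n = n₀ + Σ ν·ξ):
  Q: 883.8 − 1(679.6) = 204.2
  V: 0 + 1(679.6) − 1(350) = 329.7
  U: 0 + 2(350) = 700

330 kmol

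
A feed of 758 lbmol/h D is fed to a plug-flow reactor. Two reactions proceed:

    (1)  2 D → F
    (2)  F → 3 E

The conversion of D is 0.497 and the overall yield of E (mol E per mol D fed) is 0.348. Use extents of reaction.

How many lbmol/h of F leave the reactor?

100 lbmol/h

Conversion of D: D consumed = 2ξ₁ = 0.497 × 758 → ξ₁ = 188.4 lbmol/h.
Yield of E: 3ξ₂ / 758 = 0.348 → ξ₂ = 87.93 lbmol/h.
Outlet amounts (n = n₀ + Σ ν·ξ):
  D: 758 − 2(188.4) = 381.3
  F: 0 + 1(188.4) − 1(87.93) = 100.4
  E: 0 + 3(87.93) = 263.8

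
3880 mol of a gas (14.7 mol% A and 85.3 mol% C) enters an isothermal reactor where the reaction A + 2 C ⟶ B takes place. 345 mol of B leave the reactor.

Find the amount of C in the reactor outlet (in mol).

2620 mol

For B: n = n₀ + 1ξ → 345 = 0 + 1ξ, giving ξ = 345 mol.
Outlet amounts (n = n₀ + ν ξ):
  A: 570.4 − 1(345) = 225.4
  C: 3310 − 2(345) = 2620
  B: 0 + 1(345) = 345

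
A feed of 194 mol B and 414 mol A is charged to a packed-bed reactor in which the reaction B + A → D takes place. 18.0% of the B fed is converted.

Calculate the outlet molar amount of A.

379 mol

B reacted = 0.18 × 194 = 34.92 mol; ν_B = −1, so ξ = 34.92/1 = 34.92 mol.
Outlet amounts (n = n₀ + ν ξ):
  B: 194 − 1(34.92) = 159.1
  A: 414 − 1(34.92) = 379.1
  D: 0 + 1(34.92) = 34.92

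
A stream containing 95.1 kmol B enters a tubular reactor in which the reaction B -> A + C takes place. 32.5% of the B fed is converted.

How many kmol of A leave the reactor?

B reacted = 0.325 × 95.1 = 30.91 kmol; ν_B = −1, so ξ = 30.91/1 = 30.91 kmol.
Outlet amounts (n = n₀ + ν ξ):
  B: 95.1 − 1(30.91) = 64.19
  A: 0 + 1(30.91) = 30.91
  C: 0 + 1(30.91) = 30.91

30.9 kmol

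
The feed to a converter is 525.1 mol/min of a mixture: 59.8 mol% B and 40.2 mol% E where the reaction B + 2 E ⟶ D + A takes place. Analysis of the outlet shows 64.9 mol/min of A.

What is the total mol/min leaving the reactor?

460 mol/min

For A: n = n₀ + 1ξ → 64.9 = 0 + 1ξ, giving ξ = 64.9 mol/min.
Outlet amounts (n = n₀ + ν ξ):
  B: 314 − 1(64.9) = 249.1
  E: 211.1 − 2(64.9) = 81.29
  D: 0 + 1(64.9) = 64.9
  A: 0 + 1(64.9) = 64.9
Total out = 249.1 + 81.29 + 64.9 + 64.9 = 460.2 mol/min.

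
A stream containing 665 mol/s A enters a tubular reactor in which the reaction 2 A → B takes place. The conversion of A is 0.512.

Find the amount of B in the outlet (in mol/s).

A reacted = 0.512 × 665 = 340.5 mol/s; ν_A = −2, so ξ = 340.5/2 = 170.2 mol/s.
Outlet amounts (n = n₀ + ν ξ):
  A: 665 − 2(170.2) = 324.5
  B: 0 + 1(170.2) = 170.2

170 mol/s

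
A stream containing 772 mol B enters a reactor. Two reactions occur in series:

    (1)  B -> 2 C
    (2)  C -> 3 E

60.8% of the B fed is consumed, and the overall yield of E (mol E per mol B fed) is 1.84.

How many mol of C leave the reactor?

465 mol

Conversion of B: B consumed = 1ξ₁ = 0.608 × 772 → ξ₁ = 469.4 mol.
Yield of E: 3ξ₂ / 772 = 1.84 → ξ₂ = 473.5 mol.
Outlet amounts (n = n₀ + Σ ν·ξ):
  B: 772 − 1(469.4) = 302.6
  C: 0 + 2(469.4) − 1(473.5) = 465.3
  E: 0 + 3(473.5) = 1420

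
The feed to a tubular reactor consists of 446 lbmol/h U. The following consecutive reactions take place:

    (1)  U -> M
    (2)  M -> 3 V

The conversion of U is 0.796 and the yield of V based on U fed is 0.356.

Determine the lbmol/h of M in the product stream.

302 lbmol/h

Conversion of U: U consumed = 1ξ₁ = 0.796 × 446 → ξ₁ = 355 lbmol/h.
Yield of V: 3ξ₂ / 446 = 0.356 → ξ₂ = 52.93 lbmol/h.
Outlet amounts (n = n₀ + Σ ν·ξ):
  U: 446 − 1(355) = 90.98
  M: 0 + 1(355) − 1(52.93) = 302.1
  V: 0 + 3(52.93) = 158.8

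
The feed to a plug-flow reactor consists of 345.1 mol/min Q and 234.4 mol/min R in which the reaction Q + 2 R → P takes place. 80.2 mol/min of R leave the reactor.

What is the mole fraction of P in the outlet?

0.181

For R: n = n₀ − 2ξ → 80.2 = 234.4 − 2ξ, giving ξ = 77.1 mol/min.
Outlet amounts (n = n₀ + ν ξ):
  Q: 345.1 − 1(77.1) = 268
  R: 234.4 − 2(77.1) = 80.2
  P: 0 + 1(77.1) = 77.1
Total out = 425.3 mol/min; y_P = 77.1 / 425.3 = 0.1813.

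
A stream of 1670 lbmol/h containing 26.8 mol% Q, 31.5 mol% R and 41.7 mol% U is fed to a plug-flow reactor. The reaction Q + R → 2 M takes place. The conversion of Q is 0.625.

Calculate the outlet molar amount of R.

246 lbmol/h

Q reacted = 0.625 × 447.6 = 279.7 lbmol/h; ν_Q = −1, so ξ = 279.7/1 = 279.7 lbmol/h.
Outlet amounts (n = n₀ + ν ξ):
  Q: 447.6 − 1(279.7) = 167.8
  R: 526 − 1(279.7) = 246.3
  M: 0 + 2(279.7) = 559.5
  U: 696.4 (inert)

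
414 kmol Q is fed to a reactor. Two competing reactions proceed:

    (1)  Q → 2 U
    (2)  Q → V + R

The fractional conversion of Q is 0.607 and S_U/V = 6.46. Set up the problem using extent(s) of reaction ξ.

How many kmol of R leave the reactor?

Conversion of Q: Q consumed = 0.607 × 414 = 251.3 kmol = 1ξ₁ + 1ξ₂.
Selectivity: 2ξ₁ / (1ξ₂) = 6.46 → ξ₁ = 3.23 ξ₂.
Substitute: (1·3.23 + 1) ξ₂ = 251.3 → ξ₂ = 59.41 kmol, ξ₁ = 191.9 kmol.
Outlet amounts (n = n₀ + Σ ν·ξ):
  Q: 414 − 1(191.9) − 1(59.41) = 162.7
  U: 0 + 2(191.9) = 383.8
  V: 0 + 1(59.41) = 59.41
  R: 0 + 1(59.41) = 59.41

59.4 kmol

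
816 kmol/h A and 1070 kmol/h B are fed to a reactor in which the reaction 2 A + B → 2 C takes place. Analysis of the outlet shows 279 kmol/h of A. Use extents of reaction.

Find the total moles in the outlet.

1620 kmol/h

For A: n = n₀ − 2ξ → 279 = 816 − 2ξ, giving ξ = 268.5 kmol/h.
Outlet amounts (n = n₀ + ν ξ):
  A: 816 − 2(268.5) = 279
  B: 1070 − 1(268.5) = 801.5
  C: 0 + 2(268.5) = 537
Total out = 279 + 801.5 + 537 = 1618 kmol/h.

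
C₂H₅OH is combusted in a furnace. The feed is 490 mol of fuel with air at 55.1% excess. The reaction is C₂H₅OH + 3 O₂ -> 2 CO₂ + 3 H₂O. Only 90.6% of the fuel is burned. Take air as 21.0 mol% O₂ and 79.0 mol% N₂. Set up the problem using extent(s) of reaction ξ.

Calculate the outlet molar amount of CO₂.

888 mol

Stoichiometric O₂ = 3 × 490 = 1470 mol; O₂ fed = 1470 × 1.551 = 2280 mol.
N₂ fed = 2280 × 79/21 = 8577 mol.
Fuel reacted = 0.906 × 490 → ξ = 443.9 mol.
Outlet (n = n₀ + ν ξ):
  C₂H₅OH: 490 − 1(443.9) = 46.06
  O₂: 2280 − 3(443.9) = 948.2
  N₂: 8577 (inert)
  CO₂: 0 + 2(443.9) = 887.9
  H₂O: 0 + 3(443.9) = 1332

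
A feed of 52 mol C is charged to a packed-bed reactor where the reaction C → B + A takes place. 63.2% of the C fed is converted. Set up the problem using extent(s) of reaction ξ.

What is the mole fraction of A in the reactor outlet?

C reacted = 0.632 × 52 = 32.86 mol; ν_C = −1, so ξ = 32.86/1 = 32.86 mol.
Outlet amounts (n = n₀ + ν ξ):
  C: 52 − 1(32.86) = 19.14
  B: 0 + 1(32.86) = 32.86
  A: 0 + 1(32.86) = 32.86
Total out = 84.86 mol; y_A = 32.86 / 84.86 = 0.3873.

0.387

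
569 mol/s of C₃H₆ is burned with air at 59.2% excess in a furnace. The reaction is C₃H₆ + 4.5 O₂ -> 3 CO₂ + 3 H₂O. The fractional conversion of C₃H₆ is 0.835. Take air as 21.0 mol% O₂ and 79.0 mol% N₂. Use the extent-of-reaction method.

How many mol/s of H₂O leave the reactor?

1430 mol/s

Stoichiometric O₂ = 4.5 × 569 = 2560 mol/s; O₂ fed = 2560 × 1.592 = 4076 mol/s.
N₂ fed = 4076 × 79/21 = 15330 mol/s.
Fuel reacted = 0.835 × 569 → ξ = 475.1 mol/s.
Outlet (n = n₀ + ν ξ):
  C₃H₆: 569 − 1(475.1) = 93.89
  O₂: 4076 − 4.5(475.1) = 1938
  N₂: 15330 (inert)
  CO₂: 0 + 3(475.1) = 1425
  H₂O: 0 + 3(475.1) = 1425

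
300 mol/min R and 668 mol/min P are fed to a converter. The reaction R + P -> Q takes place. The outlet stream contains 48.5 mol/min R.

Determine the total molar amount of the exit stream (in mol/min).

716 mol/min

For R: n = n₀ − 1ξ → 48.5 = 300 − 1ξ, giving ξ = 251.5 mol/min.
Outlet amounts (n = n₀ + ν ξ):
  R: 300 − 1(251.5) = 48.5
  P: 668 − 1(251.5) = 416.5
  Q: 0 + 1(251.5) = 251.5
Total out = 48.5 + 416.5 + 251.5 = 716.5 mol/min.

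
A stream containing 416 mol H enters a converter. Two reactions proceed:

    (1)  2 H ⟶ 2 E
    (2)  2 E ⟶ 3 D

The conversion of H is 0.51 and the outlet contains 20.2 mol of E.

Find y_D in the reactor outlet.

0.562

Conversion of H: H consumed = 2ξ₁ = 0.51 × 416 → ξ₁ = 106.1 mol.
E balance: n_E = 0 + 2ξ₁ − 2ξ₂ = 20.2 → ξ₂ = (2·106.1 − 20.2)/2 = 95.98 mol.
Outlet amounts (n = n₀ + Σ ν·ξ):
  H: 416 − 2(106.1) = 203.8
  E: 0 + 2(106.1) − 2(95.98) = 20.2
  D: 0 + 3(95.98) = 287.9
Total out = 512 mol; y_D = 287.9 / 512 = 0.5624.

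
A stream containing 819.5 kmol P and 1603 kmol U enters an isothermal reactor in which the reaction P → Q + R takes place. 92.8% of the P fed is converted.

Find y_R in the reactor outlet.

P reacted = 0.928 × 819.5 = 760.5 kmol; ν_P = −1, so ξ = 760.5/1 = 760.5 kmol.
Outlet amounts (n = n₀ + ν ξ):
  P: 819.5 − 1(760.5) = 59
  Q: 0 + 1(760.5) = 760.5
  R: 0 + 1(760.5) = 760.5
  U: 1603 (inert)
Total out = 3183 kmol; y_R = 760.5 / 3183 = 0.2389.

0.239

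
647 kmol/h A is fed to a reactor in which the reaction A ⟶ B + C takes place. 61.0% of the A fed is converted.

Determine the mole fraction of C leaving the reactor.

A reacted = 0.61 × 647 = 394.7 kmol/h; ν_A = −1, so ξ = 394.7/1 = 394.7 kmol/h.
Outlet amounts (n = n₀ + ν ξ):
  A: 647 − 1(394.7) = 252.3
  B: 0 + 1(394.7) = 394.7
  C: 0 + 1(394.7) = 394.7
Total out = 1042 kmol/h; y_C = 394.7 / 1042 = 0.3789.

0.379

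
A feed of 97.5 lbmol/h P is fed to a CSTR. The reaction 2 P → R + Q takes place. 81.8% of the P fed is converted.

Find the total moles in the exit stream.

97.5 lbmol/h

P reacted = 0.818 × 97.5 = 79.75 lbmol/h; ν_P = −2, so ξ = 79.75/2 = 39.88 lbmol/h.
Outlet amounts (n = n₀ + ν ξ):
  P: 97.5 − 2(39.88) = 17.75
  R: 0 + 1(39.88) = 39.88
  Q: 0 + 1(39.88) = 39.88
Total out = 17.75 + 39.88 + 39.88 = 97.5 lbmol/h.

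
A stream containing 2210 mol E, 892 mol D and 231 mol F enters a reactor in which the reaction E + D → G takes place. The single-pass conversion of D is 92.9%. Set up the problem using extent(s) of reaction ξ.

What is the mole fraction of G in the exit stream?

0.331

D reacted = 0.929 × 892 = 828.7 mol; ν_D = −1, so ξ = 828.7/1 = 828.7 mol.
Outlet amounts (n = n₀ + ν ξ):
  E: 2210 − 1(828.7) = 1381
  D: 892 − 1(828.7) = 63.33
  G: 0 + 1(828.7) = 828.7
  F: 231 (inert)
Total out = 2504 mol; y_G = 828.7 / 2504 = 0.3309.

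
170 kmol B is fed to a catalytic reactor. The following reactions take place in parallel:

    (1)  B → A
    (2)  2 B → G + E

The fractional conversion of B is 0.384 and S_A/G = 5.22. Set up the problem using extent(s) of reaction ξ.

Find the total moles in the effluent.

170 kmol

Conversion of B: B consumed = 0.384 × 170 = 65.28 kmol = 1ξ₁ + 2ξ₂.
Selectivity: 1ξ₁ / (1ξ₂) = 5.22 → ξ₁ = 5.22 ξ₂.
Substitute: (1·5.22 + 2) ξ₂ = 65.28 → ξ₂ = 9.042 kmol, ξ₁ = 47.2 kmol.
Outlet amounts (n = n₀ + Σ ν·ξ):
  B: 170 − 1(47.2) − 2(9.042) = 104.7
  A: 0 + 1(47.2) = 47.2
  G: 0 + 1(9.042) = 9.042
  E: 0 + 1(9.042) = 9.042
Total out = 104.7 + 47.2 + 9.042 + 9.042 = 170 kmol.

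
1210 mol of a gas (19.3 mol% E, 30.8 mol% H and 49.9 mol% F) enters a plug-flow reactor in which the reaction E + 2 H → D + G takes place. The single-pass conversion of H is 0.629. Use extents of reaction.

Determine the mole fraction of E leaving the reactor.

H reacted = 0.629 × 372.7 = 234.4 mol; ν_H = −2, so ξ = 234.4/2 = 117.2 mol.
Outlet amounts (n = n₀ + ν ξ):
  E: 233.5 − 1(117.2) = 116.3
  H: 372.7 − 2(117.2) = 138.3
  D: 0 + 1(117.2) = 117.2
  G: 0 + 1(117.2) = 117.2
  F: 603.8 (inert)
Total out = 1093 mol; y_E = 116.3 / 1093 = 0.1064.

0.106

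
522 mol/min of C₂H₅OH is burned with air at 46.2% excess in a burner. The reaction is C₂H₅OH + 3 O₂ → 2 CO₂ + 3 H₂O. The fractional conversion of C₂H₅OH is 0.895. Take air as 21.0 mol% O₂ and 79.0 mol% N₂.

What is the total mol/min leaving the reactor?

11900 mol/min

Stoichiometric O₂ = 3 × 522 = 1566 mol/min; O₂ fed = 1566 × 1.462 = 2289 mol/min.
N₂ fed = 2289 × 79/21 = 8613 mol/min.
Fuel reacted = 0.895 × 522 → ξ = 467.2 mol/min.
Outlet (n = n₀ + ν ξ):
  C₂H₅OH: 522 − 1(467.2) = 54.81
  O₂: 2289 − 3(467.2) = 887.9
  N₂: 8613 (inert)
  CO₂: 0 + 2(467.2) = 934.4
  H₂O: 0 + 3(467.2) = 1402
Total out = 54.81 + 887.9 + 8613 + 934.4 + 1402 = 11890 mol/min.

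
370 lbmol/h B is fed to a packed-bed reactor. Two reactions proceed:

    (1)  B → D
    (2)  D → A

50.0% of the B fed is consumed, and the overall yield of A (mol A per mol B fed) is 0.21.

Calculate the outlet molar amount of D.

107 lbmol/h

Conversion of B: B consumed = 1ξ₁ = 0.5 × 370 → ξ₁ = 185 lbmol/h.
Yield of A: 1ξ₂ / 370 = 0.21 → ξ₂ = 77.7 lbmol/h.
Outlet amounts (n = n₀ + Σ ν·ξ):
  B: 370 − 1(185) = 185
  D: 0 + 1(185) − 1(77.7) = 107.3
  A: 0 + 1(77.7) = 77.7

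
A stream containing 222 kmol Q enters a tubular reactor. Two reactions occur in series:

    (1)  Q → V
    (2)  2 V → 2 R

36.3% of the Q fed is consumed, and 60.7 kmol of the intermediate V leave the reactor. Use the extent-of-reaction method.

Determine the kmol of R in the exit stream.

19.9 kmol

Conversion of Q: Q consumed = 1ξ₁ = 0.363 × 222 → ξ₁ = 80.59 kmol.
V balance: n_V = 0 + 1ξ₁ − 2ξ₂ = 60.7 → ξ₂ = (1·80.59 − 60.7)/2 = 9.943 kmol.
Outlet amounts (n = n₀ + Σ ν·ξ):
  Q: 222 − 1(80.59) = 141.4
  V: 0 + 1(80.59) − 2(9.943) = 60.7
  R: 0 + 2(9.943) = 19.89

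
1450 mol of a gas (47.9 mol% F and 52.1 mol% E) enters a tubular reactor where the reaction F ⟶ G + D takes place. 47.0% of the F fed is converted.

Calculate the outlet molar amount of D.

F reacted = 0.47 × 694.5 = 326.4 mol; ν_F = −1, so ξ = 326.4/1 = 326.4 mol.
Outlet amounts (n = n₀ + ν ξ):
  F: 694.5 − 1(326.4) = 368.1
  G: 0 + 1(326.4) = 326.4
  D: 0 + 1(326.4) = 326.4
  E: 755.5 (inert)

326 mol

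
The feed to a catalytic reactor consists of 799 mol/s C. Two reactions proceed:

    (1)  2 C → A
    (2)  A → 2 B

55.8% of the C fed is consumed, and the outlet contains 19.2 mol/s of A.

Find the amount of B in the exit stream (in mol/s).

407 mol/s

Conversion of C: C consumed = 2ξ₁ = 0.558 × 799 → ξ₁ = 222.9 mol/s.
A balance: n_A = 0 + 1ξ₁ − 1ξ₂ = 19.2 → ξ₂ = (1·222.9 − 19.2)/1 = 203.7 mol/s.
Outlet amounts (n = n₀ + Σ ν·ξ):
  C: 799 − 2(222.9) = 353.2
  A: 0 + 1(222.9) − 1(203.7) = 19.2
  B: 0 + 2(203.7) = 407.4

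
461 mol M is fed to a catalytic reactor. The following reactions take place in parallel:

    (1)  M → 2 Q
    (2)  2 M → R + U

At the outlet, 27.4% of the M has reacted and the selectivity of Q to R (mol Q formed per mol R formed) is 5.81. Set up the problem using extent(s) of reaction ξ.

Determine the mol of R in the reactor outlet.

Conversion of M: M consumed = 0.274 × 461 = 126.3 mol = 1ξ₁ + 2ξ₂.
Selectivity: 2ξ₁ / (1ξ₂) = 5.81 → ξ₁ = 2.905 ξ₂.
Substitute: (1·2.905 + 2) ξ₂ = 126.3 → ξ₂ = 25.75 mol, ξ₁ = 74.81 mol.
Outlet amounts (n = n₀ + Σ ν·ξ):
  M: 461 − 1(74.81) − 2(25.75) = 334.7
  Q: 0 + 2(74.81) = 149.6
  R: 0 + 1(25.75) = 25.75
  U: 0 + 1(25.75) = 25.75

25.8 mol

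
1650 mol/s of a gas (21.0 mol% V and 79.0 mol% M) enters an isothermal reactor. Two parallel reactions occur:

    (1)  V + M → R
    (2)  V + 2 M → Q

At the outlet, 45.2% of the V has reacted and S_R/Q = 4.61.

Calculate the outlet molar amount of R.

129 mol/s

Conversion of V: V consumed = 0.452 × 346.5 = 156.6 mol/s = 1ξ₁ + 1ξ₂.
Selectivity: 1ξ₁ / (1ξ₂) = 4.61 → ξ₁ = 4.61 ξ₂.
Substitute: (1·4.61 + 1) ξ₂ = 156.6 → ξ₂ = 27.92 mol/s, ξ₁ = 128.7 mol/s.
Outlet amounts (n = n₀ + Σ ν·ξ):
  V: 346.5 − 1(128.7) − 1(27.92) = 189.9
  M: 1304 − 1(128.7) − 2(27.92) = 1119
  R: 0 + 1(128.7) = 128.7
  Q: 0 + 1(27.92) = 27.92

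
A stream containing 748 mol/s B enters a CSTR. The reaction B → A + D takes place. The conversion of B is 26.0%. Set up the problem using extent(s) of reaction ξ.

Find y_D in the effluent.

0.206

B reacted = 0.26 × 748 = 194.5 mol/s; ν_B = −1, so ξ = 194.5/1 = 194.5 mol/s.
Outlet amounts (n = n₀ + ν ξ):
  B: 748 − 1(194.5) = 553.5
  A: 0 + 1(194.5) = 194.5
  D: 0 + 1(194.5) = 194.5
Total out = 942.5 mol/s; y_D = 194.5 / 942.5 = 0.2063.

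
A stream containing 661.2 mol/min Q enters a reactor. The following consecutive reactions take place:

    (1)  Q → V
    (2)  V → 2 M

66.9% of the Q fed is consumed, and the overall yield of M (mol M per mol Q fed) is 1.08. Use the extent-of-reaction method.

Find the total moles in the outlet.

Conversion of Q: Q consumed = 1ξ₁ = 0.669 × 661.2 → ξ₁ = 442.3 mol/min.
Yield of M: 2ξ₂ / 661.2 = 1.08 → ξ₂ = 357 mol/min.
Outlet amounts (n = n₀ + Σ ν·ξ):
  Q: 661.2 − 1(442.3) = 218.9
  V: 0 + 1(442.3) − 1(357) = 85.29
  M: 0 + 2(357) = 714.1
Total out = 218.9 + 85.29 + 714.1 = 1018 mol/min.

1020 mol/min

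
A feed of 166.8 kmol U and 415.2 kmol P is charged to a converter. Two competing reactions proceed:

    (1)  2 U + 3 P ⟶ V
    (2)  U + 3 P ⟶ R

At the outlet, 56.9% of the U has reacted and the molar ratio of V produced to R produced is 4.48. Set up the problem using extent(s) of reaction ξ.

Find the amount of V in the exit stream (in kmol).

42.7 kmol

Conversion of U: U consumed = 0.569 × 166.8 = 94.91 kmol = 2ξ₁ + 1ξ₂.
Selectivity: 1ξ₁ / (1ξ₂) = 4.48 → ξ₁ = 4.48 ξ₂.
Substitute: (2·4.48 + 1) ξ₂ = 94.91 → ξ₂ = 9.529 kmol, ξ₁ = 42.69 kmol.
Outlet amounts (n = n₀ + Σ ν·ξ):
  U: 166.8 − 2(42.69) − 1(9.529) = 71.89
  P: 415.2 − 3(42.69) − 3(9.529) = 258.5
  V: 0 + 1(42.69) = 42.69
  R: 0 + 1(9.529) = 9.529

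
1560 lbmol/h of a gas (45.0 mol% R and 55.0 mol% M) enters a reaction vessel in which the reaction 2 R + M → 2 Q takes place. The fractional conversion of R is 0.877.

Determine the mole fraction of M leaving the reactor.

0.439

R reacted = 0.877 × 702 = 615.7 lbmol/h; ν_R = −2, so ξ = 615.7/2 = 307.8 lbmol/h.
Outlet amounts (n = n₀ + ν ξ):
  R: 702 − 2(307.8) = 86.35
  M: 858 − 1(307.8) = 550.2
  Q: 0 + 2(307.8) = 615.7
Total out = 1252 lbmol/h; y_M = 550.2 / 1252 = 0.4394.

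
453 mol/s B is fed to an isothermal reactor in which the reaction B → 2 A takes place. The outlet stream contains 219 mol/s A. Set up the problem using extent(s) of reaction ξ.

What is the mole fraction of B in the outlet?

For A: n = n₀ + 2ξ → 219 = 0 + 2ξ, giving ξ = 109.5 mol/s.
Outlet amounts (n = n₀ + ν ξ):
  B: 453 − 1(109.5) = 343.5
  A: 0 + 2(109.5) = 219
Total out = 562.5 mol/s; y_B = 343.5 / 562.5 = 0.6107.

0.611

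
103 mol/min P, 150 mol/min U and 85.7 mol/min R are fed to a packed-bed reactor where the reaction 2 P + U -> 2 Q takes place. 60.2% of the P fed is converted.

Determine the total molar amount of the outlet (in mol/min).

308 mol/min

P reacted = 0.602 × 103 = 62.01 mol/min; ν_P = −2, so ξ = 62.01/2 = 31 mol/min.
Outlet amounts (n = n₀ + ν ξ):
  P: 103 − 2(31) = 40.99
  U: 150 − 1(31) = 119
  Q: 0 + 2(31) = 62.01
  R: 85.7 (inert)
Total out = 40.99 + 119 + 62.01 + 85.7 = 307.7 mol/min.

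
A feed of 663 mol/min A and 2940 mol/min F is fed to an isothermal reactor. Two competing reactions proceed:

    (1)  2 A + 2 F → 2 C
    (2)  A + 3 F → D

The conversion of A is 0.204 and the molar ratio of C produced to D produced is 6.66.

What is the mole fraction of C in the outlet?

0.0343

Conversion of A: A consumed = 0.204 × 663 = 135.3 mol/min = 2ξ₁ + 1ξ₂.
Selectivity: 2ξ₁ / (1ξ₂) = 6.66 → ξ₁ = 3.33 ξ₂.
Substitute: (2·3.33 + 1) ξ₂ = 135.3 → ξ₂ = 17.66 mol/min, ξ₁ = 58.8 mol/min.
Outlet amounts (n = n₀ + Σ ν·ξ):
  A: 663 − 2(58.8) − 1(17.66) = 527.7
  F: 2940 − 2(58.8) − 3(17.66) = 2769
  C: 0 + 2(58.8) = 117.6
  D: 0 + 1(17.66) = 17.66
Total out = 3432 mol/min; y_C = 117.6 / 3432 = 0.03426.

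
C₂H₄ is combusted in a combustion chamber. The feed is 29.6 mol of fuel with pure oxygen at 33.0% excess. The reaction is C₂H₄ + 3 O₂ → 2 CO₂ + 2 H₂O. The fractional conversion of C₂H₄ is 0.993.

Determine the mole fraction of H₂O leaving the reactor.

Stoichiometric O₂ = 3 × 29.6 = 88.8 mol; O₂ fed = 88.8 × 1.330 = 118.1 mol.
Fuel reacted = 0.993 × 29.6 → ξ = 29.39 mol.
Outlet (n = n₀ + ν ξ):
  C₂H₄: 29.6 − 1(29.39) = 0.2072
  O₂: 118.1 − 3(29.39) = 29.93
  CO₂: 0 + 2(29.39) = 58.79
  H₂O: 0 + 2(29.39) = 58.79
Total out = 147.7 mol; y_H₂O = 58.79 / 147.7 = 0.398.

0.398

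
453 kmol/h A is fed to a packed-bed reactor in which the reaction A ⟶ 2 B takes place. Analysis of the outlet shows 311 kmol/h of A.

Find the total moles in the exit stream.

595 kmol/h

For A: n = n₀ − 1ξ → 311 = 453 − 1ξ, giving ξ = 142 kmol/h.
Outlet amounts (n = n₀ + ν ξ):
  A: 453 − 1(142) = 311
  B: 0 + 2(142) = 284
Total out = 311 + 284 = 595 kmol/h.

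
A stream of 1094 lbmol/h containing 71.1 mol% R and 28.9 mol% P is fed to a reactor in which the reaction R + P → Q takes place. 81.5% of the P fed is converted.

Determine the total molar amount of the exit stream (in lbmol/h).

836 lbmol/h

P reacted = 0.815 × 316.2 = 257.7 lbmol/h; ν_P = −1, so ξ = 257.7/1 = 257.7 lbmol/h.
Outlet amounts (n = n₀ + ν ξ):
  R: 777.8 − 1(257.7) = 520.2
  P: 316.2 − 1(257.7) = 58.49
  Q: 0 + 1(257.7) = 257.7
Total out = 520.2 + 58.49 + 257.7 = 836.3 lbmol/h.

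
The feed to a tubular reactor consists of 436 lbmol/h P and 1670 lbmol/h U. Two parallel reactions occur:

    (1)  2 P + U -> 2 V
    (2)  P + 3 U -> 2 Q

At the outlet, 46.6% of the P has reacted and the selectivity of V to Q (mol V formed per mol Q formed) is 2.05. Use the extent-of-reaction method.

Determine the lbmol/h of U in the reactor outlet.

1470 lbmol/h

Conversion of P: P consumed = 0.466 × 436 = 203.2 lbmol/h = 2ξ₁ + 1ξ₂.
Selectivity: 2ξ₁ / (2ξ₂) = 2.05 → ξ₁ = 2.05 ξ₂.
Substitute: (2·2.05 + 1) ξ₂ = 203.2 → ξ₂ = 39.84 lbmol/h, ξ₁ = 81.67 lbmol/h.
Outlet amounts (n = n₀ + Σ ν·ξ):
  P: 436 − 2(81.67) − 1(39.84) = 232.8
  U: 1670 − 1(81.67) − 3(39.84) = 1469
  V: 0 + 2(81.67) = 163.3
  Q: 0 + 2(39.84) = 79.68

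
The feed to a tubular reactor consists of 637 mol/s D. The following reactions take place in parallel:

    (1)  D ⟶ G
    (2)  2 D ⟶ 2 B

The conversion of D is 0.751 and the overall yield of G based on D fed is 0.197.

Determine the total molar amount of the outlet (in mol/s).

637 mol/s

Yield of G: 1ξ₁ / 637 = 0.197 → ξ₁ = 125.5 mol/s.
Conversion of D: 1ξ₁ + 2ξ₂ = 0.751 × 637 = 478.4 → ξ₂ = 176.4 mol/s.
Outlet amounts (n = n₀ + Σ ν·ξ):
  D: 637 − 1(125.5) − 2(176.4) = 158.6
  G: 0 + 1(125.5) = 125.5
  B: 0 + 2(176.4) = 352.9
Total out = 158.6 + 125.5 + 352.9 = 637 mol/s.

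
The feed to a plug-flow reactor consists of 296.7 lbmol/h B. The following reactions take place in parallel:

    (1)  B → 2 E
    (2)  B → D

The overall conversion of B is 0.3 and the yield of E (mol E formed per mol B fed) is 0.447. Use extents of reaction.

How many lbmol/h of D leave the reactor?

Yield of E: 2ξ₁ / 296.7 = 0.447 → ξ₁ = 66.31 lbmol/h.
Conversion of B: 1ξ₁ + 1ξ₂ = 0.3 × 296.7 = 89.01 → ξ₂ = 22.7 lbmol/h.
Outlet amounts (n = n₀ + Σ ν·ξ):
  B: 296.7 − 1(66.31) − 1(22.7) = 207.7
  E: 0 + 2(66.31) = 132.6
  D: 0 + 1(22.7) = 22.7

22.7 lbmol/h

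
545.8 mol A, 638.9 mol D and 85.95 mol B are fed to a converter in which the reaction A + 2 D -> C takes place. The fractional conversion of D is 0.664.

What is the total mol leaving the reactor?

D reacted = 0.664 × 638.9 = 424.2 mol; ν_D = −2, so ξ = 424.2/2 = 212.1 mol.
Outlet amounts (n = n₀ + ν ξ):
  A: 545.8 − 1(212.1) = 333.7
  D: 638.9 − 2(212.1) = 214.7
  C: 0 + 1(212.1) = 212.1
  B: 85.95 (inert)
Total out = 333.7 + 214.7 + 212.1 + 85.95 = 846.4 mol.

846 mol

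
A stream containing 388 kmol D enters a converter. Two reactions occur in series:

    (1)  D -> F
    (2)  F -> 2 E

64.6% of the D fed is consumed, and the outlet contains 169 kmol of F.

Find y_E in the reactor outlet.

0.348

Conversion of D: D consumed = 1ξ₁ = 0.646 × 388 → ξ₁ = 250.6 kmol.
F balance: n_F = 0 + 1ξ₁ − 1ξ₂ = 169 → ξ₂ = (1·250.6 − 169)/1 = 81.65 kmol.
Outlet amounts (n = n₀ + Σ ν·ξ):
  D: 388 − 1(250.6) = 137.4
  F: 0 + 1(250.6) − 1(81.65) = 169
  E: 0 + 2(81.65) = 163.3
Total out = 469.6 kmol; y_E = 163.3 / 469.6 = 0.3477.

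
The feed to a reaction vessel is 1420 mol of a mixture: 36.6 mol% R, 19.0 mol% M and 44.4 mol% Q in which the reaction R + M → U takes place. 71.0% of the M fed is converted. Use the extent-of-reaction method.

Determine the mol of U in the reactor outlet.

192 mol

M reacted = 0.71 × 269.8 = 191.6 mol; ν_M = −1, so ξ = 191.6/1 = 191.6 mol.
Outlet amounts (n = n₀ + ν ξ):
  R: 519.7 − 1(191.6) = 328.2
  M: 269.8 − 1(191.6) = 78.24
  U: 0 + 1(191.6) = 191.6
  Q: 630.5 (inert)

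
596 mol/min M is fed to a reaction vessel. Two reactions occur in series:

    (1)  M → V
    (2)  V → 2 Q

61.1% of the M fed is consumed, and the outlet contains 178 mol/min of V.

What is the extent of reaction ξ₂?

Conversion of M: M consumed = 1ξ₁ = 0.611 × 596 → ξ₁ = 364.2 mol/min.
V balance: n_V = 0 + 1ξ₁ − 1ξ₂ = 178 → ξ₂ = (1·364.2 − 178)/1 = 186.2 mol/min.
Outlet amounts (n = n₀ + Σ ν·ξ):
  M: 596 − 1(364.2) = 231.8
  V: 0 + 1(364.2) − 1(186.2) = 178
  Q: 0 + 2(186.2) = 372.3

ξ₂ = 186 mol/min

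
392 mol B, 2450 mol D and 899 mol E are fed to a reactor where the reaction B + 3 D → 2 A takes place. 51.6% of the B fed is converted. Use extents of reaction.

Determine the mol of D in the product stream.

B reacted = 0.516 × 392 = 202.3 mol; ν_B = −1, so ξ = 202.3/1 = 202.3 mol.
Outlet amounts (n = n₀ + ν ξ):
  B: 392 − 1(202.3) = 189.7
  D: 2450 − 3(202.3) = 1843
  A: 0 + 2(202.3) = 404.5
  E: 899 (inert)

1840 mol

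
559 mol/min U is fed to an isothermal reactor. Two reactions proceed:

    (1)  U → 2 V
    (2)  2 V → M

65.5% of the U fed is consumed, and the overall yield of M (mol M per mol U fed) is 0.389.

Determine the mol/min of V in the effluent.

Conversion of U: U consumed = 1ξ₁ = 0.655 × 559 → ξ₁ = 366.1 mol/min.
Yield of M: 1ξ₂ / 559 = 0.389 → ξ₂ = 217.5 mol/min.
Outlet amounts (n = n₀ + Σ ν·ξ):
  U: 559 − 1(366.1) = 192.9
  V: 0 + 2(366.1) − 2(217.5) = 297.4
  M: 0 + 1(217.5) = 217.5

297 mol/min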